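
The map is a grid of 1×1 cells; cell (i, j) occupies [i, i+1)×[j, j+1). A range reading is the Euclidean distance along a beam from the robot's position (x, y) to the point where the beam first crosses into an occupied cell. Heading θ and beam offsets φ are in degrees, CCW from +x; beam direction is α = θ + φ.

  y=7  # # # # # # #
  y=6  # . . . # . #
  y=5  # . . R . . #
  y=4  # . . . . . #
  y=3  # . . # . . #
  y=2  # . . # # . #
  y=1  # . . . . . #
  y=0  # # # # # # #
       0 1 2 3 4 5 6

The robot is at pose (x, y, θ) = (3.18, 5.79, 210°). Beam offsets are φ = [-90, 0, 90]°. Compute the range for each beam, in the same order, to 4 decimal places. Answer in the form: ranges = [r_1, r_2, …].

beam 1: φ=-90°, α=120°
  direction (-0.5000, 0.8660); cell (3,5); t to first gridline: x 0.3600, y 0.2425 (then +2.0000 / +1.1547)
    (3,6) via y @ 0.2425
    (2,6) via x @ 0.3600
    (2,7) via y @ 1.3972  # hit
  → r_1 = 1.3972
beam 2: φ=0°, α=210°
  direction (-0.8660, -0.5000); cell (3,5); t to first gridline: x 0.2078, y 1.5800 (then +1.1547 / +2.0000)
    (2,5) via x @ 0.2078
    (1,5) via x @ 1.3625
    (1,4) via y @ 1.5800
    (0,4) via x @ 2.5172  # hit
  → r_2 = 2.5172
beam 3: φ=90°, α=300°
  direction (0.5000, -0.8660); cell (3,5); t to first gridline: x 1.6400, y 0.9122 (then +2.0000 / +1.1547)
    (3,4) via y @ 0.9122
    (4,4) via x @ 1.6400
    (4,3) via y @ 2.0669
    (4,2) via y @ 3.2216  # hit
  → r_3 = 3.2216

ranges = [1.3972, 2.5172, 3.2216]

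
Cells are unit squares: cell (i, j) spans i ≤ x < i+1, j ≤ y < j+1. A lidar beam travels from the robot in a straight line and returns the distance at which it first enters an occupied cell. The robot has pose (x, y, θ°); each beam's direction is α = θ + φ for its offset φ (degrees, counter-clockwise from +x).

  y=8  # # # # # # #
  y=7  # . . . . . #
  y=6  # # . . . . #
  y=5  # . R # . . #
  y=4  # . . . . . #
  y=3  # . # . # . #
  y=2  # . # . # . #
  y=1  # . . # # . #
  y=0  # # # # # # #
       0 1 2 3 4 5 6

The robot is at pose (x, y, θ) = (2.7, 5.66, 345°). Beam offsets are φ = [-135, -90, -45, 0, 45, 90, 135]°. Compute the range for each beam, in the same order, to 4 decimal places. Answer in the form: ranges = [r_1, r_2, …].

beam 1: φ=-135°, α=210°
  dir = (cos 210°, sin 210°) = (-0.8660, -0.5000); from cell (2,5)
  next x-line at t=0.8083, next y-line at t=1.3200; Δt_x=1.1547, Δt_y=2.0000
    x: enter (1,5) at t=0.8083
    y: enter (1,4) at t=1.3200
    x: enter (0,4) at t=1.9630 ← occupied
  → r_1 = 1.9630
beam 2: φ=-90°, α=255°
  dir = (cos 255°, sin 255°) = (-0.2588, -0.9659); from cell (2,5)
  next x-line at t=2.7046, next y-line at t=0.6833; Δt_x=3.8637, Δt_y=1.0353
    y: enter (2,4) at t=0.6833
    y: enter (2,3) at t=1.7186 ← occupied
  → r_2 = 1.7186
beam 3: φ=-45°, α=300°
  dir = (cos 300°, sin 300°) = (0.5000, -0.8660); from cell (2,5)
  next x-line at t=0.6000, next y-line at t=0.7621; Δt_x=2.0000, Δt_y=1.1547
    x: enter (3,5) at t=0.6000 ← occupied
  → r_3 = 0.6000
beam 4: φ=0°, α=345°
  dir = (cos 345°, sin 345°) = (0.9659, -0.2588); from cell (2,5)
  next x-line at t=0.3106, next y-line at t=2.5500; Δt_x=1.0353, Δt_y=3.8637
    x: enter (3,5) at t=0.3106 ← occupied
  → r_4 = 0.3106
beam 5: φ=45°, α=30°
  dir = (cos 30°, sin 30°) = (0.8660, 0.5000); from cell (2,5)
  next x-line at t=0.3464, next y-line at t=0.6800; Δt_x=1.1547, Δt_y=2.0000
    x: enter (3,5) at t=0.3464 ← occupied
  → r_5 = 0.3464
beam 6: φ=90°, α=75°
  dir = (cos 75°, sin 75°) = (0.2588, 0.9659); from cell (2,5)
  next x-line at t=1.1591, next y-line at t=0.3520; Δt_x=3.8637, Δt_y=1.0353
    y: enter (2,6) at t=0.3520
    x: enter (3,6) at t=1.1591
    y: enter (3,7) at t=1.3873
    y: enter (3,8) at t=2.4225 ← occupied
  → r_6 = 2.4225
beam 7: φ=135°, α=120°
  dir = (cos 120°, sin 120°) = (-0.5000, 0.8660); from cell (2,5)
  next x-line at t=1.4000, next y-line at t=0.3926; Δt_x=2.0000, Δt_y=1.1547
    y: enter (2,6) at t=0.3926
    x: enter (1,6) at t=1.4000 ← occupied
  → r_7 = 1.4000

ranges = [1.9630, 1.7186, 0.6000, 0.3106, 0.3464, 2.4225, 1.4000]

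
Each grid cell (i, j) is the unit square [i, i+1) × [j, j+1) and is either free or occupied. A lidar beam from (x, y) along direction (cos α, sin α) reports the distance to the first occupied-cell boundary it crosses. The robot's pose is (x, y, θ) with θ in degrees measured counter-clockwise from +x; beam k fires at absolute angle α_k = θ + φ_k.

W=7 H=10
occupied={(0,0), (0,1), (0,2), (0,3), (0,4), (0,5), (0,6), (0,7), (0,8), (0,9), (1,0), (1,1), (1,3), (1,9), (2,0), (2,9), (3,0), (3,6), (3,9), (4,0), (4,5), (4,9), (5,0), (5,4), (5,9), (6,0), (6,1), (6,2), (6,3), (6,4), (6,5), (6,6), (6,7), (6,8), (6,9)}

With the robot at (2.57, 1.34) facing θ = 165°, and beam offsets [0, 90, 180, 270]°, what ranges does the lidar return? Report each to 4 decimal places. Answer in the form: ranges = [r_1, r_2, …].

beam 1: φ=0°, α=165°
  dir = (cos 165°, sin 165°) = (-0.9659, 0.2588); from cell (2,1)
  next x-line at t=0.5901, next y-line at t=2.5500; Δt_x=1.0353, Δt_y=3.8637
    x: enter (1,1) at t=0.5901 ← occupied
  → r_1 = 0.5901
beam 2: φ=90°, α=255°
  dir = (cos 255°, sin 255°) = (-0.2588, -0.9659); from cell (2,1)
  next x-line at t=2.2023, next y-line at t=0.3520; Δt_x=3.8637, Δt_y=1.0353
    y: enter (2,0) at t=0.3520 ← occupied
  → r_2 = 0.3520
beam 3: φ=180°, α=345°
  dir = (cos 345°, sin 345°) = (0.9659, -0.2588); from cell (2,1)
  next x-line at t=0.4452, next y-line at t=1.3137; Δt_x=1.0353, Δt_y=3.8637
    x: enter (3,1) at t=0.4452
    y: enter (3,0) at t=1.3137 ← occupied
  → r_3 = 1.3137
beam 4: φ=270°, α=75°
  dir = (cos 75°, sin 75°) = (0.2588, 0.9659); from cell (2,1)
  next x-line at t=1.6614, next y-line at t=0.6833; Δt_x=3.8637, Δt_y=1.0353
    y: enter (2,2) at t=0.6833
    x: enter (3,2) at t=1.6614
    y: enter (3,3) at t=1.7186
    y: enter (3,4) at t=2.7538
    y: enter (3,5) at t=3.7891
    y: enter (3,6) at t=4.8244 ← occupied
  → r_4 = 4.8244

ranges = [0.5901, 0.3520, 1.3137, 4.8244]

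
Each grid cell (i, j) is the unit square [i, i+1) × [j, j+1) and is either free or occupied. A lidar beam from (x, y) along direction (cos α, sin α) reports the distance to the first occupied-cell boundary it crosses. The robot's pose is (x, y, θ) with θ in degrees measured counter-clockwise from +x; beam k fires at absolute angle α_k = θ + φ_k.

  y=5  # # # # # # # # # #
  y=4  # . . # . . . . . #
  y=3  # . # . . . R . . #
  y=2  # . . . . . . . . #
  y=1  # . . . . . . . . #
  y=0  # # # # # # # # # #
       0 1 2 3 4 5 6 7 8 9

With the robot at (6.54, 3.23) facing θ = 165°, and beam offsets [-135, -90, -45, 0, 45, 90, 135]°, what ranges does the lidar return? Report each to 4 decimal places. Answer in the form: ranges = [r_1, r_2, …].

ranges = [2.8406, 1.8324, 2.0438, 2.9751, 4.4600, 2.3087, 2.5750]

beam 1: φ=-135°, α=30°
  direction (0.8660, 0.5000); cell (6,3); t to first gridline: x 0.5312, y 1.5400 (then +1.1547 / +2.0000)
    (7,3) via x @ 0.5312
    (7,4) via y @ 1.5400
    (8,4) via x @ 1.6859
    (9,4) via x @ 2.8406  # hit
  → r_1 = 2.8406
beam 2: φ=-90°, α=75°
  direction (0.2588, 0.9659); cell (6,3); t to first gridline: x 1.7773, y 0.7972 (then +3.8637 / +1.0353)
    (6,4) via y @ 0.7972
    (7,4) via x @ 1.7773
    (7,5) via y @ 1.8324  # hit
  → r_2 = 1.8324
beam 3: φ=-45°, α=120°
  direction (-0.5000, 0.8660); cell (6,3); t to first gridline: x 1.0800, y 0.8891 (then +2.0000 / +1.1547)
    (6,4) via y @ 0.8891
    (5,4) via x @ 1.0800
    (5,5) via y @ 2.0438  # hit
  → r_3 = 2.0438
beam 4: φ=0°, α=165°
  direction (-0.9659, 0.2588); cell (6,3); t to first gridline: x 0.5590, y 2.9751 (then +1.0353 / +3.8637)
    (5,3) via x @ 0.5590
    (4,3) via x @ 1.5943
    (3,3) via x @ 2.6296
    (3,4) via y @ 2.9751  # hit
  → r_4 = 2.9751
beam 5: φ=45°, α=210°
  direction (-0.8660, -0.5000); cell (6,3); t to first gridline: x 0.6235, y 0.4600 (then +1.1547 / +2.0000)
    (6,2) via y @ 0.4600
    (5,2) via x @ 0.6235
    (4,2) via x @ 1.7782
    (4,1) via y @ 2.4600
    (3,1) via x @ 2.9329
    (2,1) via x @ 4.0876
    (2,0) via y @ 4.4600  # hit
  → r_5 = 4.4600
beam 6: φ=90°, α=255°
  direction (-0.2588, -0.9659); cell (6,3); t to first gridline: x 2.0864, y 0.2381 (then +3.8637 / +1.0353)
    (6,2) via y @ 0.2381
    (6,1) via y @ 1.2734
    (5,1) via x @ 2.0864
    (5,0) via y @ 2.3087  # hit
  → r_6 = 2.3087
beam 7: φ=135°, α=300°
  direction (0.5000, -0.8660); cell (6,3); t to first gridline: x 0.9200, y 0.2656 (then +2.0000 / +1.1547)
    (6,2) via y @ 0.2656
    (7,2) via x @ 0.9200
    (7,1) via y @ 1.4203
    (7,0) via y @ 2.5750  # hit
  → r_7 = 2.5750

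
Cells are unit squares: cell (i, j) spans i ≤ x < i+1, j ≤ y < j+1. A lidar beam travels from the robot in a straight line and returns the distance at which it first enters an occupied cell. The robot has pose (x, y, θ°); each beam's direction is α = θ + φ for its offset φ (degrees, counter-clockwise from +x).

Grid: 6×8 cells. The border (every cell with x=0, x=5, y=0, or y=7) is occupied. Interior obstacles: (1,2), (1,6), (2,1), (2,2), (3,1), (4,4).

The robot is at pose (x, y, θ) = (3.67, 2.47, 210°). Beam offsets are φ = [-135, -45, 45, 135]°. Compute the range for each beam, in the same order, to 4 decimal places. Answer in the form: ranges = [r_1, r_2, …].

ranges = [1.5840, 0.6936, 0.4866, 1.3769]

beam 1: φ=-135°, α=75°
  direction (0.2588, 0.9659); cell (3,2); t to first gridline: x 1.2750, y 0.5487 (then +3.8637 / +1.0353)
    (3,3) via y @ 0.5487
    (4,3) via x @ 1.2750
    (4,4) via y @ 1.5840  # hit
  → r_1 = 1.5840
beam 2: φ=-45°, α=165°
  direction (-0.9659, 0.2588); cell (3,2); t to first gridline: x 0.6936, y 2.0478 (then +1.0353 / +3.8637)
    (2,2) via x @ 0.6936  # hit
  → r_2 = 0.6936
beam 3: φ=45°, α=255°
  direction (-0.2588, -0.9659); cell (3,2); t to first gridline: x 2.5887, y 0.4866 (then +3.8637 / +1.0353)
    (3,1) via y @ 0.4866  # hit
  → r_3 = 0.4866
beam 4: φ=135°, α=345°
  direction (0.9659, -0.2588); cell (3,2); t to first gridline: x 0.3416, y 1.8159 (then +1.0353 / +3.8637)
    (4,2) via x @ 0.3416
    (5,2) via x @ 1.3769  # hit
  → r_4 = 1.3769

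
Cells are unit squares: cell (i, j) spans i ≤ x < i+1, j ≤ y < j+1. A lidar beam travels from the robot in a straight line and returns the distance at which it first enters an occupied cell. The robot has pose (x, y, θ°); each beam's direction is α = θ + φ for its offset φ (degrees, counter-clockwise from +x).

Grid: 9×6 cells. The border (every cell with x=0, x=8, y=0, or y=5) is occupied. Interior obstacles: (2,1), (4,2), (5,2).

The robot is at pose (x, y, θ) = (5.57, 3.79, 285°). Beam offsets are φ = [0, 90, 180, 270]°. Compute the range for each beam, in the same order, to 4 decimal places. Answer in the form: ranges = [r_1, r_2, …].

ranges = [0.8179, 2.5157, 1.2527, 4.7312]

beam 1: φ=0°, α=285°
  dir = (cos 285°, sin 285°) = (0.2588, -0.9659); from cell (5,3)
  next x-line at t=1.6614, next y-line at t=0.8179; Δt_x=3.8637, Δt_y=1.0353
    y: enter (5,2) at t=0.8179 ← occupied
  → r_1 = 0.8179
beam 2: φ=90°, α=15°
  dir = (cos 15°, sin 15°) = (0.9659, 0.2588); from cell (5,3)
  next x-line at t=0.4452, next y-line at t=0.8114; Δt_x=1.0353, Δt_y=3.8637
    x: enter (6,3) at t=0.4452
    y: enter (6,4) at t=0.8114
    x: enter (7,4) at t=1.4804
    x: enter (8,4) at t=2.5157 ← occupied
  → r_2 = 2.5157
beam 3: φ=180°, α=105°
  dir = (cos 105°, sin 105°) = (-0.2588, 0.9659); from cell (5,3)
  next x-line at t=2.2023, next y-line at t=0.2174; Δt_x=3.8637, Δt_y=1.0353
    y: enter (5,4) at t=0.2174
    y: enter (5,5) at t=1.2527 ← occupied
  → r_3 = 1.2527
beam 4: φ=270°, α=195°
  dir = (cos 195°, sin 195°) = (-0.9659, -0.2588); from cell (5,3)
  next x-line at t=0.5901, next y-line at t=3.0523; Δt_x=1.0353, Δt_y=3.8637
    x: enter (4,3) at t=0.5901
    x: enter (3,3) at t=1.6254
    x: enter (2,3) at t=2.6607
    y: enter (2,2) at t=3.0523
    x: enter (1,2) at t=3.6959
    x: enter (0,2) at t=4.7312 ← occupied
  → r_4 = 4.7312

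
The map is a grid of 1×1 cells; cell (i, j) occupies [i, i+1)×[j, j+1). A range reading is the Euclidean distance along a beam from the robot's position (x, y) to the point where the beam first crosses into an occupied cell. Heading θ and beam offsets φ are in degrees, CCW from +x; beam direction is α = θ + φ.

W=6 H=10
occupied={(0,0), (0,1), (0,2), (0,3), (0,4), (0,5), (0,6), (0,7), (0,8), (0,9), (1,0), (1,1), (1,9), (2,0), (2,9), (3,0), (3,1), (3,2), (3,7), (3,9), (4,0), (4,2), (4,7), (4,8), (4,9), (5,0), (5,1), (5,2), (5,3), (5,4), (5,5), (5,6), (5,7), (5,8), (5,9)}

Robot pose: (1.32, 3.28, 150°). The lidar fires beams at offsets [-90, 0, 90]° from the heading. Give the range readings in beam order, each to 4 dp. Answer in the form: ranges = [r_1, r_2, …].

beam 1: φ=-90°, α=60°
  d=(0.5000,0.8660)  start (1,3)  tX=1.3600 tY=0.8314  stride 1/|dx|=2.0000 1/|dy|=1.1547
    cross y-line → (1,4), t=0.8314
    cross x-line → (2,4), t=1.3600
    cross y-line → (2,5), t=1.9861
    cross y-line → (2,6), t=3.1408
    cross x-line → (3,6), t=3.3600
    cross y-line → (3,7), t=4.2955 (wall)
  → r_1 = 4.2955
beam 2: φ=0°, α=150°
  d=(-0.8660,0.5000)  start (1,3)  tX=0.3695 tY=1.4400  stride 1/|dx|=1.1547 1/|dy|=2.0000
    cross x-line → (0,3), t=0.3695 (wall)
  → r_2 = 0.3695
beam 3: φ=90°, α=240°
  d=(-0.5000,-0.8660)  start (1,3)  tX=0.6400 tY=0.3233  stride 1/|dx|=2.0000 1/|dy|=1.1547
    cross y-line → (1,2), t=0.3233
    cross x-line → (0,2), t=0.6400 (wall)
  → r_3 = 0.6400

ranges = [4.2955, 0.3695, 0.6400]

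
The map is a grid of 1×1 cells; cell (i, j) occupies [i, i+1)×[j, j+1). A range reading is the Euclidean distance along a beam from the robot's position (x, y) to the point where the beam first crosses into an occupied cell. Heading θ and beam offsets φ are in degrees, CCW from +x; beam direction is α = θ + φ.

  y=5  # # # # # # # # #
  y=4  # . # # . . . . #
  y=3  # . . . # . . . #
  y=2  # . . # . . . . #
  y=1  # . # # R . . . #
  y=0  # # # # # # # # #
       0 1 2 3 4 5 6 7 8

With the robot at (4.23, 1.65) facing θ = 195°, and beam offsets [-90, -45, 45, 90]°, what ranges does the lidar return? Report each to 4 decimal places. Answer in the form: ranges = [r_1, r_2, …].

ranges = [0.8887, 0.2656, 0.4600, 0.6729]

beam 1: φ=-90°, α=105°
  dir = (cos 105°, sin 105°) = (-0.2588, 0.9659); from cell (4,1)
  next x-line at t=0.8887, next y-line at t=0.3623; Δt_x=3.8637, Δt_y=1.0353
    y: enter (4,2) at t=0.3623
    x: enter (3,2) at t=0.8887 ← occupied
  → r_1 = 0.8887
beam 2: φ=-45°, α=150°
  dir = (cos 150°, sin 150°) = (-0.8660, 0.5000); from cell (4,1)
  next x-line at t=0.2656, next y-line at t=0.7000; Δt_x=1.1547, Δt_y=2.0000
    x: enter (3,1) at t=0.2656 ← occupied
  → r_2 = 0.2656
beam 3: φ=45°, α=240°
  dir = (cos 240°, sin 240°) = (-0.5000, -0.8660); from cell (4,1)
  next x-line at t=0.4600, next y-line at t=0.7506; Δt_x=2.0000, Δt_y=1.1547
    x: enter (3,1) at t=0.4600 ← occupied
  → r_3 = 0.4600
beam 4: φ=90°, α=285°
  dir = (cos 285°, sin 285°) = (0.2588, -0.9659); from cell (4,1)
  next x-line at t=2.9751, next y-line at t=0.6729; Δt_x=3.8637, Δt_y=1.0353
    y: enter (4,0) at t=0.6729 ← occupied
  → r_4 = 0.6729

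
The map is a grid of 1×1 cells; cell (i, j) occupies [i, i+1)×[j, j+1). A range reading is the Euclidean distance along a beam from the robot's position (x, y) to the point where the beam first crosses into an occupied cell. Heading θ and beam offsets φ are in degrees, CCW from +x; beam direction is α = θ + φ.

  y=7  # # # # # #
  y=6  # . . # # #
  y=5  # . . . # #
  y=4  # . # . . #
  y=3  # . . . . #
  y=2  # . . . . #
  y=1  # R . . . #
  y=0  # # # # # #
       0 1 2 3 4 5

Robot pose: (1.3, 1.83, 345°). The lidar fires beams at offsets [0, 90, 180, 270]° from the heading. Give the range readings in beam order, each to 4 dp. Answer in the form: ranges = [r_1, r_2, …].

beam 1: φ=0°, α=345°
  direction (0.9659, -0.2588); cell (1,1); t to first gridline: x 0.7247, y 3.2069 (then +1.0353 / +3.8637)
    (2,1) via x @ 0.7247
    (3,1) via x @ 1.7600
    (4,1) via x @ 2.7952
    (4,0) via y @ 3.2069  # hit
  → r_1 = 3.2069
beam 2: φ=90°, α=75°
  direction (0.2588, 0.9659); cell (1,1); t to first gridline: x 2.7046, y 0.1760 (then +3.8637 / +1.0353)
    (1,2) via y @ 0.1760
    (1,3) via y @ 1.2113
    (1,4) via y @ 2.2465
    (2,4) via x @ 2.7046  # hit
  → r_2 = 2.7046
beam 3: φ=180°, α=165°
  direction (-0.9659, 0.2588); cell (1,1); t to first gridline: x 0.3106, y 0.6568 (then +1.0353 / +3.8637)
    (0,1) via x @ 0.3106  # hit
  → r_3 = 0.3106
beam 4: φ=270°, α=255°
  direction (-0.2588, -0.9659); cell (1,1); t to first gridline: x 1.1591, y 0.8593 (then +3.8637 / +1.0353)
    (1,0) via y @ 0.8593  # hit
  → r_4 = 0.8593

ranges = [3.2069, 2.7046, 0.3106, 0.8593]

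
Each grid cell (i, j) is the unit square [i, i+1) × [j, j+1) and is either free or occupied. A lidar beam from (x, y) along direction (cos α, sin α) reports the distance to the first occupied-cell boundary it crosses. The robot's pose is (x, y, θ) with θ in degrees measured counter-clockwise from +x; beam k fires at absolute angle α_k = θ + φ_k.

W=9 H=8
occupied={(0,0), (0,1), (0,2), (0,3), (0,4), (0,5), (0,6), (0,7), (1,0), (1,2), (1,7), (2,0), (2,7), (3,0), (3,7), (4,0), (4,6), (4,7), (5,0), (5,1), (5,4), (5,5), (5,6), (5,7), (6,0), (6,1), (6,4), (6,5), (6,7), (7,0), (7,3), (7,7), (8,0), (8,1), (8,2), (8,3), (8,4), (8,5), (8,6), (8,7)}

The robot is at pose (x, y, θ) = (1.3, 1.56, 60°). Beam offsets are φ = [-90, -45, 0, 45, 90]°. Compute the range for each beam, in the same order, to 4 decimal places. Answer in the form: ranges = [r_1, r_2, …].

beam 1: φ=-90°, α=330°
  direction (0.8660, -0.5000); cell (1,1); t to first gridline: x 0.8083, y 1.1200 (then +1.1547 / +2.0000)
    (2,1) via x @ 0.8083
    (2,0) via y @ 1.1200  # hit
  → r_1 = 1.1200
beam 2: φ=-45°, α=15°
  direction (0.9659, 0.2588); cell (1,1); t to first gridline: x 0.7247, y 1.7000 (then +1.0353 / +3.8637)
    (2,1) via x @ 0.7247
    (2,2) via y @ 1.7000
    (3,2) via x @ 1.7600
    (4,2) via x @ 2.7952
    (5,2) via x @ 3.8305
    (6,2) via x @ 4.8658
    (6,3) via y @ 5.5637
    (7,3) via x @ 5.9011  # hit
  → r_2 = 5.9011
beam 3: φ=0°, α=60°
  direction (0.5000, 0.8660); cell (1,1); t to first gridline: x 1.4000, y 0.5081 (then +2.0000 / +1.1547)
    (1,2) via y @ 0.5081  # hit
  → r_3 = 0.5081
beam 4: φ=45°, α=105°
  direction (-0.2588, 0.9659); cell (1,1); t to first gridline: x 1.1591, y 0.4555 (then +3.8637 / +1.0353)
    (1,2) via y @ 0.4555  # hit
  → r_4 = 0.4555
beam 5: φ=90°, α=150°
  direction (-0.8660, 0.5000); cell (1,1); t to first gridline: x 0.3464, y 0.8800 (then +1.1547 / +2.0000)
    (0,1) via x @ 0.3464  # hit
  → r_5 = 0.3464

ranges = [1.1200, 5.9011, 0.5081, 0.4555, 0.3464]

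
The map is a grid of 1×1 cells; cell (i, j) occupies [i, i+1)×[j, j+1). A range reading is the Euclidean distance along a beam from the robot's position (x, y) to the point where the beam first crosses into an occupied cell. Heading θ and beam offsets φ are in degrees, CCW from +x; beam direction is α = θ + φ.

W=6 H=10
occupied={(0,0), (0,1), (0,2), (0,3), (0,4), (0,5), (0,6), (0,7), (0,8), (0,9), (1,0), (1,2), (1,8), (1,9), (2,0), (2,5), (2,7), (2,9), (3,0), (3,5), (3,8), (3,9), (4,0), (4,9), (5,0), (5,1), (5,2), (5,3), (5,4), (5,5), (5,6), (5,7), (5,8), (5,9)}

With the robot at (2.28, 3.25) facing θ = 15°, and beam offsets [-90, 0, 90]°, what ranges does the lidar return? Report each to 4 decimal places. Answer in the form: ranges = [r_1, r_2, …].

beam 1: φ=-90°, α=285°
  d=(0.2588,-0.9659)  start (2,3)  tX=2.7819 tY=0.2588  stride 1/|dx|=3.8637 1/|dy|=1.0353
    cross y-line → (2,2), t=0.2588
    cross y-line → (2,1), t=1.2941
    cross y-line → (2,0), t=2.3294 (wall)
  → r_1 = 2.3294
beam 2: φ=0°, α=15°
  d=(0.9659,0.2588)  start (2,3)  tX=0.7454 tY=2.8978  stride 1/|dx|=1.0353 1/|dy|=3.8637
    cross x-line → (3,3), t=0.7454
    cross x-line → (4,3), t=1.7807
    cross x-line → (5,3), t=2.8160 (wall)
  → r_2 = 2.8160
beam 3: φ=90°, α=105°
  d=(-0.2588,0.9659)  start (2,3)  tX=1.0818 tY=0.7765  stride 1/|dx|=3.8637 1/|dy|=1.0353
    cross y-line → (2,4), t=0.7765
    cross x-line → (1,4), t=1.0818
    cross y-line → (1,5), t=1.8117
    cross y-line → (1,6), t=2.8470
    cross y-line → (1,7), t=3.8823
    cross y-line → (1,8), t=4.9176 (wall)
  → r_3 = 4.9176

ranges = [2.3294, 2.8160, 4.9176]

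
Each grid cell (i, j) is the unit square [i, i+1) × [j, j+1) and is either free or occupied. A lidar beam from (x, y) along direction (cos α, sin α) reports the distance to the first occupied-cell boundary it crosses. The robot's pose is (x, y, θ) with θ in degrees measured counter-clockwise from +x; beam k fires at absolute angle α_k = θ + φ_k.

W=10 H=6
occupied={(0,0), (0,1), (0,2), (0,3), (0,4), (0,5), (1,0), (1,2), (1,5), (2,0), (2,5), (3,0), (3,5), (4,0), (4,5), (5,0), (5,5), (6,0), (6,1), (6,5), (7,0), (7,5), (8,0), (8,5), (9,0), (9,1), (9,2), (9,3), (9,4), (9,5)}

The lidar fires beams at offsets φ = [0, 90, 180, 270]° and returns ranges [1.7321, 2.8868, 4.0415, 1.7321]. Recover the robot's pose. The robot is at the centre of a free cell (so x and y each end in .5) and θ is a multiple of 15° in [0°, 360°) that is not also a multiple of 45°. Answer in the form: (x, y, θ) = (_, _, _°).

(x, y, θ) = (4.5, 2.5, 330°)

Candidates: 30 free-cell centres × 16 headings = 480 poses. Raycast each; keep the one whose scan matches to 4 dp.
  (8.5, 3.5, 240°): beam 1 = 2.8868 ≠ 1.7321 ✗
  (6.5, 3.5, 195°): beam 1 = 4.6587 ≠ 1.7321 ✗
  (2.5, 1.5, 165°): beam 1 = 1.5529 ≠ 1.7321 ✗
  …
  (4.5, 2.5, 330°): r_1=1.7321, r_2=2.8868, r_3=4.0415, r_4=1.7321 — all match ✓
Unique over the lattice → pose = (4.5, 2.5, 330°).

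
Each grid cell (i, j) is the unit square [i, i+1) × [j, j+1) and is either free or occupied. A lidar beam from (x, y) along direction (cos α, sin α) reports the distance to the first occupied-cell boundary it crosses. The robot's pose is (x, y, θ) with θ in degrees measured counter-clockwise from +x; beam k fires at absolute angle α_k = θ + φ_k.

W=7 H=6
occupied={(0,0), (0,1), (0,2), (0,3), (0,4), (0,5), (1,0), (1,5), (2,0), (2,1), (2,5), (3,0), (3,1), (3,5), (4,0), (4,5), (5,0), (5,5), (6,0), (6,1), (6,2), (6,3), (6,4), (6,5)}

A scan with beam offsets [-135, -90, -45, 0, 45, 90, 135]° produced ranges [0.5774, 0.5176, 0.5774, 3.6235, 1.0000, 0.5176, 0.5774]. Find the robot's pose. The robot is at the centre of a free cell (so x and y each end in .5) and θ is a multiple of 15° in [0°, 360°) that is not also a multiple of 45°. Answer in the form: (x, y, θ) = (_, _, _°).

Enumerate (i+0.5, j+0.5, θ) over the 18 free cells and 16 admissible headings. For each, cast all 7 beams and compare to the given ranges.
  (3.5, 4.5, 165°): beam 1 = 1.0000 ≠ 0.5774 ✗
  (5.5, 2.5, 150°): beam 1 = 0.5176 ≠ 0.5774 ✗
  (4.5, 4.5, 30°): beam 1 = 2.5882 ≠ 0.5774 ✗
  (3.5, 2.5, 240°): beam 1 = 2.5882 ≠ 0.5774 ✗
  …
  (1.5, 1.5, 75°): r_1=0.5774, r_2=0.5176, r_3=0.5774, r_4=3.6235, r_5=1.0000, r_6=0.5176, r_7=0.5774 — all match ✓
No second candidate reproduces the full scan.

(x, y, θ) = (1.5, 1.5, 75°)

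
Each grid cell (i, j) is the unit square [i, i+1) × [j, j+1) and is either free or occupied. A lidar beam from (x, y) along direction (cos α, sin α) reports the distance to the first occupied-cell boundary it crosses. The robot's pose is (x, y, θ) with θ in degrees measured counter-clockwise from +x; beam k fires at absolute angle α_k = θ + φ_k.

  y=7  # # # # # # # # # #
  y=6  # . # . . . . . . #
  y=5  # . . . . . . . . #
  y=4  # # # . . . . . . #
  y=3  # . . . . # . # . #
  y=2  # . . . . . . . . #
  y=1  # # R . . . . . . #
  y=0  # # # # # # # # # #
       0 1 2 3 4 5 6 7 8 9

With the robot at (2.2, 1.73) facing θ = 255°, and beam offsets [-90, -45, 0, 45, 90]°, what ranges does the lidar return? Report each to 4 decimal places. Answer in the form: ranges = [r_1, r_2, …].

ranges = [0.2071, 0.2309, 0.7558, 0.8429, 2.8205]

beam 1: φ=-90°, α=165°
  d=(-0.9659,0.2588)  start (2,1)  tX=0.2071 tY=1.0432  stride 1/|dx|=1.0353 1/|dy|=3.8637
    cross x-line → (1,1), t=0.2071 (wall)
  → r_1 = 0.2071
beam 2: φ=-45°, α=210°
  d=(-0.8660,-0.5000)  start (2,1)  tX=0.2309 tY=1.4600  stride 1/|dx|=1.1547 1/|dy|=2.0000
    cross x-line → (1,1), t=0.2309 (wall)
  → r_2 = 0.2309
beam 3: φ=0°, α=255°
  d=(-0.2588,-0.9659)  start (2,1)  tX=0.7727 tY=0.7558  stride 1/|dx|=3.8637 1/|dy|=1.0353
    cross y-line → (2,0), t=0.7558 (wall)
  → r_3 = 0.7558
beam 4: φ=45°, α=300°
  d=(0.5000,-0.8660)  start (2,1)  tX=1.6000 tY=0.8429  stride 1/|dx|=2.0000 1/|dy|=1.1547
    cross y-line → (2,0), t=0.8429 (wall)
  → r_4 = 0.8429
beam 5: φ=90°, α=345°
  d=(0.9659,-0.2588)  start (2,1)  tX=0.8282 tY=2.8205  stride 1/|dx|=1.0353 1/|dy|=3.8637
    cross x-line → (3,1), t=0.8282
    cross x-line → (4,1), t=1.8635
    cross y-line → (4,0), t=2.8205 (wall)
  → r_5 = 2.8205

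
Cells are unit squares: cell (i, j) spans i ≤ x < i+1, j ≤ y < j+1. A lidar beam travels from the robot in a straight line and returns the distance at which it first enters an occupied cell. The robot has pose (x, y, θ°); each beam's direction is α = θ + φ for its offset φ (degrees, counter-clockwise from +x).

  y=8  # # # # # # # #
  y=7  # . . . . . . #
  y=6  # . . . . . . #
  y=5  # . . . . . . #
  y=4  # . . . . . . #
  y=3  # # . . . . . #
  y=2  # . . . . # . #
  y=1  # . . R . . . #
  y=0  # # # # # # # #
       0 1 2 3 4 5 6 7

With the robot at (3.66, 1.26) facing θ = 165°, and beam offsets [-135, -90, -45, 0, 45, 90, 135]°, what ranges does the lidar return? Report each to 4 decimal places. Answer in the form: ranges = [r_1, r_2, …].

ranges = [1.5473, 6.9778, 5.3200, 2.7538, 0.5200, 0.2692, 0.3002]

beam 1: φ=-135°, α=30°
  cosα=0.8660 sinα=0.5000 | (3,1) | tMaxX 0.3926 tMaxY 1.4800 | tΔX 1.1547 tΔY 2.0000
    t=0.3926 [x] (4,1)
    t=1.4800 [y] (4,2)
    t=1.5473 [x] (5,2) — stop
  → r_1 = 1.5473
beam 2: φ=-90°, α=75°
  cosα=0.2588 sinα=0.9659 | (3,1) | tMaxX 1.3137 tMaxY 0.7661 | tΔX 3.8637 tΔY 1.0353
    t=0.7661 [y] (3,2)
    t=1.3137 [x] (4,2)
    t=1.8014 [y] (4,3)
    t=2.8367 [y] (4,4)
    t=3.8719 [y] (4,5)
    t=4.9072 [y] (4,6)
    t=5.1774 [x] (5,6)
    t=5.9425 [y] (5,7)
    t=6.9778 [y] (5,8) — stop
  → r_2 = 6.9778
beam 3: φ=-45°, α=120°
  cosα=-0.5000 sinα=0.8660 | (3,1) | tMaxX 1.3200 tMaxY 0.8545 | tΔX 2.0000 tΔY 1.1547
    t=0.8545 [y] (3,2)
    t=1.3200 [x] (2,2)
    t=2.0092 [y] (2,3)
    t=3.1639 [y] (2,4)
    t=3.3200 [x] (1,4)
    t=4.3186 [y] (1,5)
    t=5.3200 [x] (0,5) — stop
  → r_3 = 5.3200
beam 4: φ=0°, α=165°
  cosα=-0.9659 sinα=0.2588 | (3,1) | tMaxX 0.6833 tMaxY 2.8591 | tΔX 1.0353 tΔY 3.8637
    t=0.6833 [x] (2,1)
    t=1.7186 [x] (1,1)
    t=2.7538 [x] (0,1) — stop
  → r_4 = 2.7538
beam 5: φ=45°, α=210°
  cosα=-0.8660 sinα=-0.5000 | (3,1) | tMaxX 0.7621 tMaxY 0.5200 | tΔX 1.1547 tΔY 2.0000
    t=0.5200 [y] (3,0) — stop
  → r_5 = 0.5200
beam 6: φ=90°, α=255°
  cosα=-0.2588 sinα=-0.9659 | (3,1) | tMaxX 2.5500 tMaxY 0.2692 | tΔX 3.8637 tΔY 1.0353
    t=0.2692 [y] (3,0) — stop
  → r_6 = 0.2692
beam 7: φ=135°, α=300°
  cosα=0.5000 sinα=-0.8660 | (3,1) | tMaxX 0.6800 tMaxY 0.3002 | tΔX 2.0000 tΔY 1.1547
    t=0.3002 [y] (3,0) — stop
  → r_7 = 0.3002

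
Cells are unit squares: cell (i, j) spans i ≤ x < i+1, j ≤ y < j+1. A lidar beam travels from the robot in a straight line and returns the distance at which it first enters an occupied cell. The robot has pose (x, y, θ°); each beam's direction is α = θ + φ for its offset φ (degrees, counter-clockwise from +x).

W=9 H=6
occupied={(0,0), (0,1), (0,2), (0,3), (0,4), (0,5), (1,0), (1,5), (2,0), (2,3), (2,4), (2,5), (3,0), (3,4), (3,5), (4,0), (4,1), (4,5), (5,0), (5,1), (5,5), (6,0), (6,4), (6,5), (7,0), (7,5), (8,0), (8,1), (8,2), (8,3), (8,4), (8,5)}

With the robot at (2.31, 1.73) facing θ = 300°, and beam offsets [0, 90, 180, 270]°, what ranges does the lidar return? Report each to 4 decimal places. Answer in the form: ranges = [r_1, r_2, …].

beam 1: φ=0°, α=300°
  cosα=0.5000 sinα=-0.8660 | (2,1) | tMaxX 1.3800 tMaxY 0.8429 | tΔX 2.0000 tΔY 1.1547
    t=0.8429 [y] (2,0) — stop
  → r_1 = 0.8429
beam 2: φ=90°, α=30°
  cosα=0.8660 sinα=0.5000 | (2,1) | tMaxX 0.7967 tMaxY 0.5400 | tΔX 1.1547 tΔY 2.0000
    t=0.5400 [y] (2,2)
    t=0.7967 [x] (3,2)
    t=1.9514 [x] (4,2)
    t=2.5400 [y] (4,3)
    t=3.1061 [x] (5,3)
    t=4.2608 [x] (6,3)
    t=4.5400 [y] (6,4) — stop
  → r_2 = 4.5400
beam 3: φ=180°, α=120°
  cosα=-0.5000 sinα=0.8660 | (2,1) | tMaxX 0.6200 tMaxY 0.3118 | tΔX 2.0000 tΔY 1.1547
    t=0.3118 [y] (2,2)
    t=0.6200 [x] (1,2)
    t=1.4665 [y] (1,3)
    t=2.6200 [x] (0,3) — stop
  → r_3 = 2.6200
beam 4: φ=270°, α=210°
  cosα=-0.8660 sinα=-0.5000 | (2,1) | tMaxX 0.3580 tMaxY 1.4600 | tΔX 1.1547 tΔY 2.0000
    t=0.3580 [x] (1,1)
    t=1.4600 [y] (1,0) — stop
  → r_4 = 1.4600

ranges = [0.8429, 4.5400, 2.6200, 1.4600]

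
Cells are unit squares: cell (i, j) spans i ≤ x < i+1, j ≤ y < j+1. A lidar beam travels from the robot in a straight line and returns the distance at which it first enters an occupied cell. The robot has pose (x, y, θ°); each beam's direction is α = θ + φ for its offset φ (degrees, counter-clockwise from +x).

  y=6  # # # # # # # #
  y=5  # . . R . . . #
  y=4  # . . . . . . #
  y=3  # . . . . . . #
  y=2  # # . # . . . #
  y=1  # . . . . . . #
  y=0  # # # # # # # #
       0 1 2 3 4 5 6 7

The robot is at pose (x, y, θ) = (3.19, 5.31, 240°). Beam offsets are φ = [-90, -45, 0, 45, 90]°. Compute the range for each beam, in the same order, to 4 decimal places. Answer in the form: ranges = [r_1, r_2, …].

beam 1: φ=-90°, α=150°
  direction (-0.8660, 0.5000); cell (3,5); t to first gridline: x 0.2194, y 1.3800 (then +1.1547 / +2.0000)
    (2,5) via x @ 0.2194
    (1,5) via x @ 1.3741
    (1,6) via y @ 1.3800  # hit
  → r_1 = 1.3800
beam 2: φ=-45°, α=195°
  direction (-0.9659, -0.2588); cell (3,5); t to first gridline: x 0.1967, y 1.1977 (then +1.0353 / +3.8637)
    (2,5) via x @ 0.1967
    (2,4) via y @ 1.1977
    (1,4) via x @ 1.2320
    (0,4) via x @ 2.2673  # hit
  → r_2 = 2.2673
beam 3: φ=0°, α=240°
  direction (-0.5000, -0.8660); cell (3,5); t to first gridline: x 0.3800, y 0.3580 (then +2.0000 / +1.1547)
    (3,4) via y @ 0.3580
    (2,4) via x @ 0.3800
    (2,3) via y @ 1.5127
    (1,3) via x @ 2.3800
    (1,2) via y @ 2.6674  # hit
  → r_3 = 2.6674
beam 4: φ=45°, α=285°
  direction (0.2588, -0.9659); cell (3,5); t to first gridline: x 3.1296, y 0.3209 (then +3.8637 / +1.0353)
    (3,4) via y @ 0.3209
    (3,3) via y @ 1.3562
    (3,2) via y @ 2.3915  # hit
  → r_4 = 2.3915
beam 5: φ=90°, α=330°
  direction (0.8660, -0.5000); cell (3,5); t to first gridline: x 0.9353, y 0.6200 (then +1.1547 / +2.0000)
    (3,4) via y @ 0.6200
    (4,4) via x @ 0.9353
    (5,4) via x @ 2.0900
    (5,3) via y @ 2.6200
    (6,3) via x @ 3.2447
    (7,3) via x @ 4.3994  # hit
  → r_5 = 4.3994

ranges = [1.3800, 2.2673, 2.6674, 2.3915, 4.3994]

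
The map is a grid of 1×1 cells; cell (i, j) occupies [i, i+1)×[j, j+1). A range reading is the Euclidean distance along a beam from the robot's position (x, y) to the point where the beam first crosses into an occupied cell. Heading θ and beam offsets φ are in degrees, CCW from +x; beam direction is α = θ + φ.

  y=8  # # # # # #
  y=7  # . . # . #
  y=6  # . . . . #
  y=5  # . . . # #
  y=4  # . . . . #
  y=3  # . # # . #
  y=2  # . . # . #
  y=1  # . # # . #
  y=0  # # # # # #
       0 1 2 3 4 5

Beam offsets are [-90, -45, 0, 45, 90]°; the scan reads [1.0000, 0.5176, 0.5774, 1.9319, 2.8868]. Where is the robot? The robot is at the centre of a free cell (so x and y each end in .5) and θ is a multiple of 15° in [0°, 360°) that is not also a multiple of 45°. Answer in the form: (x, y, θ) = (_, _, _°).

Enumerate (i+0.5, j+0.5, θ) over the 21 free cells and 16 admissible headings. For each, cast all 5 beams and compare to the given ranges.
  (4.5, 7.5, 165°): beam 1 = 0.5176 ≠ 1.0000 ✗
  (1.5, 4.5, 105°): beam 1 = 2.5882 ≠ 1.0000 ✗
  (1.5, 6.5, 255°): beam 1 = 0.5176 ≠ 1.0000 ✗
  (4.5, 2.5, 195°): beam 1 = 4.6587 ≠ 1.0000 ✗
  (2.5, 4.5, 150°): beam 1 = 2.8868 ≠ 1.0000 ✗
  …
  (1.5, 6.5, 210°): r_1=1.0000, r_2=0.5176, r_3=0.5774, r_4=1.9319, r_5=2.8868 — all match ✓
No second candidate reproduces the full scan.

(x, y, θ) = (1.5, 6.5, 210°)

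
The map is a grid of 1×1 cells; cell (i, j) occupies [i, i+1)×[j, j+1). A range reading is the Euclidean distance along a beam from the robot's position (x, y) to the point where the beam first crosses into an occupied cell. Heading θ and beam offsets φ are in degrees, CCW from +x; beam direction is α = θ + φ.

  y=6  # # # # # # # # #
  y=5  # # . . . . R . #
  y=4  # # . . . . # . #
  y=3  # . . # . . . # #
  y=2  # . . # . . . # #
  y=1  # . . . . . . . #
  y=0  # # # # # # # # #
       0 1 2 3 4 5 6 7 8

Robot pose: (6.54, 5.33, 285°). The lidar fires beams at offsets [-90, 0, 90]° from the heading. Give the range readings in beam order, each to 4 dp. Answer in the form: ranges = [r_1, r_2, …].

beam 1: φ=-90°, α=195°
  d=(-0.9659,-0.2588)  start (6,5)  tX=0.5590 tY=1.2750  stride 1/|dx|=1.0353 1/|dy|=3.8637
    cross x-line → (5,5), t=0.5590
    cross y-line → (5,4), t=1.2750
    cross x-line → (4,4), t=1.5943
    cross x-line → (3,4), t=2.6296
    cross x-line → (2,4), t=3.6649
    cross x-line → (1,4), t=4.7002 (wall)
  → r_1 = 4.7002
beam 2: φ=0°, α=285°
  d=(0.2588,-0.9659)  start (6,5)  tX=1.7773 tY=0.3416  stride 1/|dx|=3.8637 1/|dy|=1.0353
    cross y-line → (6,4), t=0.3416 (wall)
  → r_2 = 0.3416
beam 3: φ=90°, α=15°
  d=(0.9659,0.2588)  start (6,5)  tX=0.4762 tY=2.5887  stride 1/|dx|=1.0353 1/|dy|=3.8637
    cross x-line → (7,5), t=0.4762
    cross x-line → (8,5), t=1.5115 (wall)
  → r_3 = 1.5115

ranges = [4.7002, 0.3416, 1.5115]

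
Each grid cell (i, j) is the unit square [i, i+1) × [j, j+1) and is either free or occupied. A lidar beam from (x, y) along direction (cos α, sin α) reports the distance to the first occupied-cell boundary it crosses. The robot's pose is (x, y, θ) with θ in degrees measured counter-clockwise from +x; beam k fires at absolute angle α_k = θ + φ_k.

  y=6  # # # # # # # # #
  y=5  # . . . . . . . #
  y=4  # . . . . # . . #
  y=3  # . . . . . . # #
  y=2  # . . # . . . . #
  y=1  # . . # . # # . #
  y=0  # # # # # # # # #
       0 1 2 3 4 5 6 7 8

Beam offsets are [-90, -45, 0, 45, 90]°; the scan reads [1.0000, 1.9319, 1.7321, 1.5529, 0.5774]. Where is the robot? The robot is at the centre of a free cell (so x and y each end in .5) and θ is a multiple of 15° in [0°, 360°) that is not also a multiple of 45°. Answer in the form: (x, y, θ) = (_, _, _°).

(x, y, θ) = (6.5, 5.5, 330°)

Enumerate (i+0.5, j+0.5, θ) over the 29 free cells and 16 admissible headings. For each, cast all 5 beams and compare to the given ranges.
  (1.5, 5.5, 105°): beam 1 = 1.9319 ≠ 1.0000 ✗
  (4.5, 5.5, 120°): beam 2 = 0.5176 ≠ 1.9319 ✗
  (2.5, 5.5, 150°): beam 1 = 0.5774 ≠ 1.0000 ✗
  (6.5, 3.5, 195°): beam 1 = 2.5882 ≠ 1.0000 ✗
  …
  (6.5, 5.5, 330°): r_1=1.0000, r_2=1.9319, r_3=1.7321, r_4=1.5529, r_5=0.5774 — all match ✓
Only this pose fits every beam.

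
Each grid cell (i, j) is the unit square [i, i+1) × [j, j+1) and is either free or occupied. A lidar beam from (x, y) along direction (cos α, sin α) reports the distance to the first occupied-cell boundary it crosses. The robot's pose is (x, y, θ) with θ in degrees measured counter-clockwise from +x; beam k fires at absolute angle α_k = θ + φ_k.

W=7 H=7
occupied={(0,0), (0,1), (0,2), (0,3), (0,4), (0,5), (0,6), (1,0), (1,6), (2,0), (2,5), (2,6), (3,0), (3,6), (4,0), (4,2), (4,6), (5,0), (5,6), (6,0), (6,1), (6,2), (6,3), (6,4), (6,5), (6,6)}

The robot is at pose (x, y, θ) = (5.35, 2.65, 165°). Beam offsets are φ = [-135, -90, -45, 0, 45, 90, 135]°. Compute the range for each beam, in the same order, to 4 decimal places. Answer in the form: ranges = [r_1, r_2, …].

beam 1: φ=-135°, α=30°
  cosα=0.8660 sinα=0.5000 | (5,2) | tMaxX 0.7506 tMaxY 0.7000 | tΔX 1.1547 tΔY 2.0000
    t=0.7000 [y] (5,3)
    t=0.7506 [x] (6,3) — stop
  → r_1 = 0.7506
beam 2: φ=-90°, α=75°
  cosα=0.2588 sinα=0.9659 | (5,2) | tMaxX 2.5114 tMaxY 0.3623 | tΔX 3.8637 tΔY 1.0353
    t=0.3623 [y] (5,3)
    t=1.3976 [y] (5,4)
    t=2.4329 [y] (5,5)
    t=2.5114 [x] (6,5) — stop
  → r_2 = 2.5114
beam 3: φ=-45°, α=120°
  cosα=-0.5000 sinα=0.8660 | (5,2) | tMaxX 0.7000 tMaxY 0.4041 | tΔX 2.0000 tΔY 1.1547
    t=0.4041 [y] (5,3)
    t=0.7000 [x] (4,3)
    t=1.5588 [y] (4,4)
    t=2.7000 [x] (3,4)
    t=2.7135 [y] (3,5)
    t=3.8682 [y] (3,6) — stop
  → r_3 = 3.8682
beam 4: φ=0°, α=165°
  cosα=-0.9659 sinα=0.2588 | (5,2) | tMaxX 0.3623 tMaxY 1.3523 | tΔX 1.0353 tΔY 3.8637
    t=0.3623 [x] (4,2) — stop
  → r_4 = 0.3623
beam 5: φ=45°, α=210°
  cosα=-0.8660 sinα=-0.5000 | (5,2) | tMaxX 0.4041 tMaxY 1.3000 | tΔX 1.1547 tΔY 2.0000
    t=0.4041 [x] (4,2) — stop
  → r_5 = 0.4041
beam 6: φ=90°, α=255°
  cosα=-0.2588 sinα=-0.9659 | (5,2) | tMaxX 1.3523 tMaxY 0.6729 | tΔX 3.8637 tΔY 1.0353
    t=0.6729 [y] (5,1)
    t=1.3523 [x] (4,1)
    t=1.7082 [y] (4,0) — stop
  → r_6 = 1.7082
beam 7: φ=135°, α=300°
  cosα=0.5000 sinα=-0.8660 | (5,2) | tMaxX 1.3000 tMaxY 0.7506 | tΔX 2.0000 tΔY 1.1547
    t=0.7506 [y] (5,1)
    t=1.3000 [x] (6,1) — stop
  → r_7 = 1.3000

ranges = [0.7506, 2.5114, 3.8682, 0.3623, 0.4041, 1.7082, 1.3000]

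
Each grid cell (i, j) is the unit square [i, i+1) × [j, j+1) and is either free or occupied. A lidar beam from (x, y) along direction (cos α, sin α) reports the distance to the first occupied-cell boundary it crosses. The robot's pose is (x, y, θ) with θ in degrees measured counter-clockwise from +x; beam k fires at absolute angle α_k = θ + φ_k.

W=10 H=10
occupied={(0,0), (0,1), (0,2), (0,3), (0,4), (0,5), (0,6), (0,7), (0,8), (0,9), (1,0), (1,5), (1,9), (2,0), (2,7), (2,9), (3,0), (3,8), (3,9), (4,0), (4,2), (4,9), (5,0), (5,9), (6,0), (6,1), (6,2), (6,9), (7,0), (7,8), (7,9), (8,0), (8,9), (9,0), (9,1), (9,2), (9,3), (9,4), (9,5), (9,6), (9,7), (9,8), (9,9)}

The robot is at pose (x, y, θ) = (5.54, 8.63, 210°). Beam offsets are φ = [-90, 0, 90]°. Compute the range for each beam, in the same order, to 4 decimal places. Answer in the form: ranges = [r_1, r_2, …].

beam 1: φ=-90°, α=120°
  cosα=-0.5000 sinα=0.8660 | (5,8) | tMaxX 1.0800 tMaxY 0.4272 | tΔX 2.0000 tΔY 1.1547
    t=0.4272 [y] (5,9) — stop
  → r_1 = 0.4272
beam 2: φ=0°, α=210°
  cosα=-0.8660 sinα=-0.5000 | (5,8) | tMaxX 0.6235 tMaxY 1.2600 | tΔX 1.1547 tΔY 2.0000
    t=0.6235 [x] (4,8)
    t=1.2600 [y] (4,7)
    t=1.7782 [x] (3,7)
    t=2.9329 [x] (2,7) — stop
  → r_2 = 2.9329
beam 3: φ=90°, α=300°
  cosα=0.5000 sinα=-0.8660 | (5,8) | tMaxX 0.9200 tMaxY 0.7275 | tΔX 2.0000 tΔY 1.1547
    t=0.7275 [y] (5,7)
    t=0.9200 [x] (6,7)
    t=1.8822 [y] (6,6)
    t=2.9200 [x] (7,6)
    t=3.0369 [y] (7,5)
    t=4.1916 [y] (7,4)
    t=4.9200 [x] (8,4)
    t=5.3463 [y] (8,3)
    t=6.5010 [y] (8,2)
    t=6.9200 [x] (9,2) — stop
  → r_3 = 6.9200

ranges = [0.4272, 2.9329, 6.9200]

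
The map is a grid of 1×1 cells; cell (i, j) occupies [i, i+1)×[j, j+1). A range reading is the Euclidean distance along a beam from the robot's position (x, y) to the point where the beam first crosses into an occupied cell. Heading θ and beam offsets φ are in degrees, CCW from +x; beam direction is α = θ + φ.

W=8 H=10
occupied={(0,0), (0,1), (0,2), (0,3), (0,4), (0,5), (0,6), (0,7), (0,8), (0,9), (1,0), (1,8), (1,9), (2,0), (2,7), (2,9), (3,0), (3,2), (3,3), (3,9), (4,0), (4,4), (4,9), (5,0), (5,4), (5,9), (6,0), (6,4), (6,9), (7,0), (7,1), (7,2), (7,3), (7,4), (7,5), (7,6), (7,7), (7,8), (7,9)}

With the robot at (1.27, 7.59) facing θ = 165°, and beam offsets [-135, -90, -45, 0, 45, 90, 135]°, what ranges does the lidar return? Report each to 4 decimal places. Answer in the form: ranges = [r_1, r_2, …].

ranges = [0.8200, 0.4245, 0.4734, 0.2795, 0.3118, 1.0432, 4.1454]

beam 1: φ=-135°, α=30°
  cosα=0.8660 sinα=0.5000 | (1,7) | tMaxX 0.8429 tMaxY 0.8200 | tΔX 1.1547 tΔY 2.0000
    t=0.8200 [y] (1,8) — stop
  → r_1 = 0.8200
beam 2: φ=-90°, α=75°
  cosα=0.2588 sinα=0.9659 | (1,7) | tMaxX 2.8205 tMaxY 0.4245 | tΔX 3.8637 tΔY 1.0353
    t=0.4245 [y] (1,8) — stop
  → r_2 = 0.4245
beam 3: φ=-45°, α=120°
  cosα=-0.5000 sinα=0.8660 | (1,7) | tMaxX 0.5400 tMaxY 0.4734 | tΔX 2.0000 tΔY 1.1547
    t=0.4734 [y] (1,8) — stop
  → r_3 = 0.4734
beam 4: φ=0°, α=165°
  cosα=-0.9659 sinα=0.2588 | (1,7) | tMaxX 0.2795 tMaxY 1.5841 | tΔX 1.0353 tΔY 3.8637
    t=0.2795 [x] (0,7) — stop
  → r_4 = 0.2795
beam 5: φ=45°, α=210°
  cosα=-0.8660 sinα=-0.5000 | (1,7) | tMaxX 0.3118 tMaxY 1.1800 | tΔX 1.1547 tΔY 2.0000
    t=0.3118 [x] (0,7) — stop
  → r_5 = 0.3118
beam 6: φ=90°, α=255°
  cosα=-0.2588 sinα=-0.9659 | (1,7) | tMaxX 1.0432 tMaxY 0.6108 | tΔX 3.8637 tΔY 1.0353
    t=0.6108 [y] (1,6)
    t=1.0432 [x] (0,6) — stop
  → r_6 = 1.0432
beam 7: φ=135°, α=300°
  cosα=0.5000 sinα=-0.8660 | (1,7) | tMaxX 1.4600 tMaxY 0.6813 | tΔX 2.0000 tΔY 1.1547
    t=0.6813 [y] (1,6)
    t=1.4600 [x] (2,6)
    t=1.8360 [y] (2,5)
    t=2.9907 [y] (2,4)
    t=3.4600 [x] (3,4)
    t=4.1454 [y] (3,3) — stop
  → r_7 = 4.1454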